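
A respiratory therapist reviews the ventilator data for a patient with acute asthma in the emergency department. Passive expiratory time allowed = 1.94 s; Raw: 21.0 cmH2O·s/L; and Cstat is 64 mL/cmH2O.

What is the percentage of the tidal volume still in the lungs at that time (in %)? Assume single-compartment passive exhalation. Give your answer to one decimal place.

τ = R × C = 21.0 × 64 mL/cmH2O = 21.0 × 0.064 L/cmH2O = 1.344 s.
Passive exhalation: V(t)/V₀ = e^(−t/τ) = e^(−1.94/1.344) = 0.2361.
Fraction remaining = 0.2361 → 23.61%.

23.6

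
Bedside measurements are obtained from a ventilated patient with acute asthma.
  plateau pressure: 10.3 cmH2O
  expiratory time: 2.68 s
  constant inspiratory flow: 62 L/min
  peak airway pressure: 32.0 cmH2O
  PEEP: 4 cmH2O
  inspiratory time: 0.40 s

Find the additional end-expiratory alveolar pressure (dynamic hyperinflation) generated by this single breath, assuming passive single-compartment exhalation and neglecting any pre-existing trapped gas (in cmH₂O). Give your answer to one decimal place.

Flow: 62 L/min ÷ 60 = 1.0333 L/s.
Vt = flow × Ti = 1.0333 L/s × 0.40 s × 1000 mL/L = 413.32 mL.
R = (PIP − Pplat)/V̇ = (32.0 − 10.3) / 1.0333 = 21.7/1.0333 = 21.001 cmH2O·s/L.
C = Vt/(Pplat − PEEP) = 413.32 / (10.3 − 4) = 413.32/6.3 = 65.606 mL/cmH2O.
τ = R × C = 21.001 × 0.06561 L/cmH2O = 1.378 s.
Fraction remaining = e^(−Te/τ) = e^(−2.68/1.378) = 0.143; trapped volume = 413.32 × 0.143 = 59.105 mL.
Additional alveolar pressure from trapping ≈ V_trapped / C = 59.105 / 65.606 = 0.9009 cmH2O.

0.9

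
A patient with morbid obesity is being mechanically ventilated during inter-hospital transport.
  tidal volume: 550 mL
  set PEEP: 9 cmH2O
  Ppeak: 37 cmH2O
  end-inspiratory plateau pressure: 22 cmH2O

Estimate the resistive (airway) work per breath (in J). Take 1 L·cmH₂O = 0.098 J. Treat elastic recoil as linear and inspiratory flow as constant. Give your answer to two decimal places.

0.81

With constant inspiratory flow the resistive pressure is constant at PIP − Pplat = 37 − 22 = 15.0 cmH2O, so resistive work = 15.0 × 0.550 = 8.25 L·cmH2O.
× 0.098 J/(L·cmH2O) → 0.8085 J.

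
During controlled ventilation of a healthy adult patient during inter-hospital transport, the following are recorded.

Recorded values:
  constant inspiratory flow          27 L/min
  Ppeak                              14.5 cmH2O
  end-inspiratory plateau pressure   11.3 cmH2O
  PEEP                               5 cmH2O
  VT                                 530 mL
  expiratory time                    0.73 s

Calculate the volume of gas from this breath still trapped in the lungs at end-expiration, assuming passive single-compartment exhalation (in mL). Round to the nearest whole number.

156

Flow: 27 L/min ÷ 60 = 0.45 L/s.
R = (PIP − Pplat)/V̇ = (14.5 − 11.3) / 0.45 = 3.2/0.45 = 7.111 cmH2O·s/L.
C = Vt/(Pplat − PEEP) = 530.0 / (11.3 − 5) = 530.0/6.3 = 84.127 mL/cmH2O.
τ = R × C = 7.111 × 0.08413 L/cmH2O = 0.5982 s.
Fraction remaining = e^(−Te/τ) = e^(−0.73/0.5982) = 0.2951.
Trapped volume = 530.0 × 0.2951 = 156.4 mL.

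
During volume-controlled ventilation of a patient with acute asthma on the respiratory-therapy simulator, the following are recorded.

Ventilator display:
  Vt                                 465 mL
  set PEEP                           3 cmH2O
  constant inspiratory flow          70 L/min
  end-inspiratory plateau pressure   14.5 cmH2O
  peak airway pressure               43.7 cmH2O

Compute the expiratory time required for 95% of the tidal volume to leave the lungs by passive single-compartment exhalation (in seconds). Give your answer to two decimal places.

3.03

Flow: 70 L/min ÷ 60 = 1.1667 L/s.
R = (PIP − Pplat)/V̇ = (43.7 − 14.5) / 1.1667 = 29.2/1.1667 = 25.028 cmH2O·s/L.
C = Vt/(Pplat − PEEP) = 465.0 / (14.5 − 3) = 465.0/11.5 = 40.435 mL/cmH2O.
τ = R × C = 25.028 × 0.04044 L/cmH2O = 1.012 s.
t = −τ·ln(1 − 0.95) = −1.012·ln(0.05) = 3.032 s.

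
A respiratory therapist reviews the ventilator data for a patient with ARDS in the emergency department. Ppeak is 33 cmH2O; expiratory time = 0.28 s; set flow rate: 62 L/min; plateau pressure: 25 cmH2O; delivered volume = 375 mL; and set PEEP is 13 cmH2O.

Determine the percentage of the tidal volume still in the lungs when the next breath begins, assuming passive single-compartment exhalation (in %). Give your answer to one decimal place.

31.4

Flow: 62 L/min ÷ 60 = 1.0333 L/s.
R = (PIP − Pplat)/V̇ = (33 − 25) / 1.0333 = 8.0/1.0333 = 7.742 cmH2O·s/L.
C = Vt/(Pplat − PEEP) = 375.0 / (25 − 13) = 375.0/12.0 = 31.25 mL/cmH2O.
τ = R × C = 7.742 × 0.03125 L/cmH2O = 0.2419 s.
Fraction remaining at end-expiration = e^(−Te/τ) = e^(−0.28/0.2419) = 0.3143 → 31.43%.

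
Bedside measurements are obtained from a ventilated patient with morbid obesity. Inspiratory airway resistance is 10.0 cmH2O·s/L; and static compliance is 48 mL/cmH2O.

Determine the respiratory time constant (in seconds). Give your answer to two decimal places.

τ = R × C = 10.0 × 48 mL/cmH2O = 10.0 × 0.048 L/cmH2O = 0.48 s.

0.48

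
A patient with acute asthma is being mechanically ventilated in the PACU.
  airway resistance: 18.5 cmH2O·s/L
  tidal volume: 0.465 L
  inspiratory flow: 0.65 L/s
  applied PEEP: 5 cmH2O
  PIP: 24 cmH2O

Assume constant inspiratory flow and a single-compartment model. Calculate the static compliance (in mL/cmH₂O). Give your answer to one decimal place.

Equation of motion (constant flow): PIP = Vt/C + R·V̇ + PEEP.
Vt/C = PIP − R·V̇ − PEEP = 24 − 18.5×0.65 − 5 = 24 − 12.025 − 5 = 6.975 cmH2O.
C = Vt / 6.975 = 465 / 6.975 = 66.667 mL/cmH2O.

66.7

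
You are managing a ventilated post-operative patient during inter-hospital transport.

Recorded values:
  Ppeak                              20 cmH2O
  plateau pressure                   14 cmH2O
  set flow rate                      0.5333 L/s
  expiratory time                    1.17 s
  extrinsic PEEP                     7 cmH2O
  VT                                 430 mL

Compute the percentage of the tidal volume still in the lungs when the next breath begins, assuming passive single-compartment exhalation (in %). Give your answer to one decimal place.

18.4

R = (PIP − Pplat)/V̇ = (20 − 14) / 0.5333 = 6.0/0.5333 = 11.251 cmH2O·s/L.
C = Vt/(Pplat − PEEP) = 430.0 / (14 − 7) = 430.0/7.0 = 61.429 mL/cmH2O.
τ = R × C = 11.251 × 0.06143 L/cmH2O = 0.6911 s.
Fraction remaining at end-expiration = e^(−Te/τ) = e^(−1.17/0.6911) = 0.184 → 18.4%.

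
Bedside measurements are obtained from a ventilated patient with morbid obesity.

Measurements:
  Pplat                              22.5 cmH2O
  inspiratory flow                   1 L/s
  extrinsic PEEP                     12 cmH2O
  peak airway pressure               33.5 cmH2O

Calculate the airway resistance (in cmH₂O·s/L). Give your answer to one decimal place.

11.0

Raw = (PIP − Pplat) / flow = (33.5 − 22.5) / 1 = 11.0 / 1 = 11.0 cmH2O·s/L.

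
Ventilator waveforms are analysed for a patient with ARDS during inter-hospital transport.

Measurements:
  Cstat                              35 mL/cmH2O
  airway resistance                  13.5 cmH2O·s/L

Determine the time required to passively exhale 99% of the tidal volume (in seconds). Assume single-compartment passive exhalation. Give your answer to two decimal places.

τ = R × C = 13.5 × 35 mL/cmH2O = 13.5 × 0.035 L/cmH2O = 0.4725 s.
Exhaled fraction f = 1 − e^(−t/τ) → t = −τ·ln(1 − f) = −0.4725·ln(0.01) = 2.176 s.

2.18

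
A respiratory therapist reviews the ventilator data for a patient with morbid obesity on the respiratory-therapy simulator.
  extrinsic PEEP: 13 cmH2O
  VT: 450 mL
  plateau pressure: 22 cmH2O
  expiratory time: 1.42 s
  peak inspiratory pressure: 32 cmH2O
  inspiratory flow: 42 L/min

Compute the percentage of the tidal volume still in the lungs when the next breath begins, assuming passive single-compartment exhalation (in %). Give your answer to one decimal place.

13.7

Flow: 42 L/min ÷ 60 = 0.7 L/s.
R = (PIP − Pplat)/V̇ = (32 − 22) / 0.7 = 10.0/0.7 = 14.286 cmH2O·s/L.
C = Vt/(Pplat − PEEP) = 450.0 / (22 − 13) = 450.0/9.0 = 50.0 mL/cmH2O.
τ = R × C = 14.286 × 0.05 L/cmH2O = 0.7143 s.
Fraction remaining at end-expiration = e^(−Te/τ) = e^(−1.42/0.7143) = 0.137 → 13.7%.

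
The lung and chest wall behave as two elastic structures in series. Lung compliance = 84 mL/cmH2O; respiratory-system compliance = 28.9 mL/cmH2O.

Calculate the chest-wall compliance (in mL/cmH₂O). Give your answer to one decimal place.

44.1

1/Ccw = 1/Crs − 1/CL.
1/Ccw = 1/28.9 − 1/84 = 0.0227.
Ccw = 44.053 mL/cmH2O.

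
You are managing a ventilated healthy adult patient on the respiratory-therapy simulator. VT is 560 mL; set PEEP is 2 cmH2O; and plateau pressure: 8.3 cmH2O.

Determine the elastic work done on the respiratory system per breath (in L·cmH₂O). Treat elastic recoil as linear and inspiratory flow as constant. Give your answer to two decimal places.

Elastic work ≈ ½ × (Pplat − PEEP) × Vt = 0.5 × (8.3 − 2) × 0.560 L = 0.5 × 6.3 × 0.560 = 1.764 L·cmH2O.

1.76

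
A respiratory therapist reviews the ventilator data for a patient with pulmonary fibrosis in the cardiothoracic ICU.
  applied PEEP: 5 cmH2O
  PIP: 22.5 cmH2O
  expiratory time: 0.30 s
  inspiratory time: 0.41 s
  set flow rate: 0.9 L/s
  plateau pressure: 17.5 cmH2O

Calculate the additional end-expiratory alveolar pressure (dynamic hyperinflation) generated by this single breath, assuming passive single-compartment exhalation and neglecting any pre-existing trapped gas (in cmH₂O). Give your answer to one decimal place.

Vt = flow × Ti = 0.9 L/s × 0.41 s × 1000 mL/L = 369.0 mL.
R = (PIP − Pplat)/V̇ = (22.5 − 17.5) / 0.9 = 5.0/0.9 = 5.556 cmH2O·s/L.
C = Vt/(Pplat − PEEP) = 369.0 / (17.5 − 5) = 369.0/12.5 = 29.52 mL/cmH2O.
τ = R × C = 5.556 × 0.02952 L/cmH2O = 0.164 s.
Fraction remaining = e^(−Te/τ) = e^(−0.30/0.164) = 0.1605; trapped volume = 369.0 × 0.1605 = 59.225 mL.
Additional alveolar pressure from trapping ≈ V_trapped / C = 59.225 / 29.52 = 2.006 cmH2O.

2.0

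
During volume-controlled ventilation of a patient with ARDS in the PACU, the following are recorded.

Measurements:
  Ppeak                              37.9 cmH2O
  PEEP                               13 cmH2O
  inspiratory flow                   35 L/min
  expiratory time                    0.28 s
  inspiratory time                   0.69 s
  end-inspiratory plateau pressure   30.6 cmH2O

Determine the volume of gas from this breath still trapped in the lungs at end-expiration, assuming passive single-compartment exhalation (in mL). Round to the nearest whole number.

Flow: 35 L/min ÷ 60 = 0.5833 L/s.
Vt = flow × Ti = 0.5833 L/s × 0.69 s × 1000 mL/L = 402.48 mL.
R = (PIP − Pplat)/V̇ = (37.9 − 30.6) / 0.5833 = 7.3/0.5833 = 12.515 cmH2O·s/L.
C = Vt/(Pplat − PEEP) = 402.48 / (30.6 − 13) = 402.48/17.6 = 22.868 mL/cmH2O.
τ = R × C = 12.515 × 0.02287 L/cmH2O = 0.2862 s.
Fraction remaining = e^(−Te/τ) = e^(−0.28/0.2862) = 0.3759.
Trapped volume = 402.48 × 0.3759 = 151.29 mL.

151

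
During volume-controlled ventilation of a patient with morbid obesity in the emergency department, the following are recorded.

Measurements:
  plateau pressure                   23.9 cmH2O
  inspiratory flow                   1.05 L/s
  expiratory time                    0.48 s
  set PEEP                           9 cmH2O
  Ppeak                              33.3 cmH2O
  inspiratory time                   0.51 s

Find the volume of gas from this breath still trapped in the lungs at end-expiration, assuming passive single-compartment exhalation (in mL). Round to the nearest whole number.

Vt = flow × Ti = 1.05 L/s × 0.51 s × 1000 mL/L = 535.5 mL.
R = (PIP − Pplat)/V̇ = (33.3 − 23.9) / 1.05 = 9.4/1.05 = 8.952 cmH2O·s/L.
C = Vt/(Pplat − PEEP) = 535.5 / (23.9 − 9) = 535.5/14.9 = 35.94 mL/cmH2O.
τ = R × C = 8.952 × 0.03594 L/cmH2O = 0.3217 s.
Fraction remaining = e^(−Te/τ) = e^(−0.48/0.3217) = 0.2249.
Trapped volume = 535.5 × 0.2249 = 120.43 mL.

120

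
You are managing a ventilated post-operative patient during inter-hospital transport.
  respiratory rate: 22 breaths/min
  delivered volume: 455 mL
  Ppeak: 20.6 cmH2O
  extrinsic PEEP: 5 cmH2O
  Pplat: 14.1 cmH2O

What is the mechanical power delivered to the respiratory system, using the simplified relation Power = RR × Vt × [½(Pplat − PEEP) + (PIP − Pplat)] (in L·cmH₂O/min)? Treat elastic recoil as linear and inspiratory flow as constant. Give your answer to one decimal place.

110.6

Per-breath work = Vt × [½(Pplat−PEEP) + (PIP−Pplat)] = 0.455 × [0.5×9.1 + 6.5] = 0.455 × 11.05 = 5.028 L·cmH2O.
Power = 22 × 5.028 = 110.62 L·cmH2O/min.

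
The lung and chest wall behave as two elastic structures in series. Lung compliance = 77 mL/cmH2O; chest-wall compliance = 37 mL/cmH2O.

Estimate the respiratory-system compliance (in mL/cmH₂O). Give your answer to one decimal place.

25.0

Lung and chest wall are elastances in series: 1/Crs = 1/CL + 1/Ccw.
1/Crs = 1/77 + 1/37 = 0.04001.
Crs = 24.994 mL/cmH2O.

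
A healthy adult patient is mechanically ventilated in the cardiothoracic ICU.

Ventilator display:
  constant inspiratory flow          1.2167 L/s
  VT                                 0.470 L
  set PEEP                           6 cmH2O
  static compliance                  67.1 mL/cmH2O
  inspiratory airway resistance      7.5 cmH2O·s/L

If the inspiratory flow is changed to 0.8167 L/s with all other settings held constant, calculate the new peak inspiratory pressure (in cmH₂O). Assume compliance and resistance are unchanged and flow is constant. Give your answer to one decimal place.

19.1

PIP = Vt/C + R·V̇ + PEEP (constant-flow equation of motion).
Only the resistive term changes: ΔPIP = R × ΔV̇ = 7.5 × (0.8167 − 1.2167) = 7.5 × -0.4 = -3.0 cmH2O.
Original PIP = 470/67.1 + 7.5×1.2167 + 6 = 22.13 cmH2O; new PIP = 22.13 + (-3.0) = 19.13 cmH2O.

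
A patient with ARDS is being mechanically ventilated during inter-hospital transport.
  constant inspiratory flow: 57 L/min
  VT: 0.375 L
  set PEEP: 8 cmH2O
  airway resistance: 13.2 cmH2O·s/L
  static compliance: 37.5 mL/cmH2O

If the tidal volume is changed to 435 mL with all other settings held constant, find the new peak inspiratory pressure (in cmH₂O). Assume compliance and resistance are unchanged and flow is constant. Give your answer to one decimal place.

Flow: 57 L/min ÷ 60 = 0.95 L/s.
PIP = Vt/C + R·V̇ + PEEP (constant-flow equation of motion).
Only the elastic term changes: ΔPIP = ΔVt / C = (435 − 375) / 37.5 = 1.6 cmH2O.
Original PIP = 375/37.5 + 13.2×0.95 + 8 = 30.54 cmH2O; new PIP = 30.54 + (1.6) = 32.14 cmH2O.

32.1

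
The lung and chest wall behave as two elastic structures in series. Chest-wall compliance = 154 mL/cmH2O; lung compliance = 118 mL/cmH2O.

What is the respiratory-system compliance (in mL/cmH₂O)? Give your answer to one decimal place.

Lung and chest wall are elastances in series: 1/Crs = 1/CL + 1/Ccw.
1/Crs = 1/118 + 1/154 = 0.01497.
Crs = 66.8 mL/cmH2O.

66.8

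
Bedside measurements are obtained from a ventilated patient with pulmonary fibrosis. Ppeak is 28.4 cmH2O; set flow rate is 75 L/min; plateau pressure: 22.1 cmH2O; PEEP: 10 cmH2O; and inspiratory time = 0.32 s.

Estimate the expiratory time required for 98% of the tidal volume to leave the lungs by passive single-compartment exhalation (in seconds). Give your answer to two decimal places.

Flow: 75 L/min ÷ 60 = 1.25 L/s.
Vt = flow × Ti = 1.25 L/s × 0.32 s × 1000 mL/L = 400.0 mL.
R = (PIP − Pplat)/V̇ = (28.4 − 22.1) / 1.25 = 6.3/1.25 = 5.04 cmH2O·s/L.
C = Vt/(Pplat − PEEP) = 400.0 / (22.1 − 10) = 400.0/12.1 = 33.058 mL/cmH2O.
τ = R × C = 5.04 × 0.03306 L/cmH2O = 0.1666 s.
t = −τ·ln(1 − 0.98) = −0.1666·ln(0.02) = 0.6517 s.

0.65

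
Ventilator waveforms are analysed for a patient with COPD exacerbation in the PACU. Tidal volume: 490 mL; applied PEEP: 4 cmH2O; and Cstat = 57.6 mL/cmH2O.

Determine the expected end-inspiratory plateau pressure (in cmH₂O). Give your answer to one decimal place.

Pplat = PEEP + Vt / Cstat = 4 + 490 / 57.6 = 4 + 8.507 = 12.507 cmH2O.

12.5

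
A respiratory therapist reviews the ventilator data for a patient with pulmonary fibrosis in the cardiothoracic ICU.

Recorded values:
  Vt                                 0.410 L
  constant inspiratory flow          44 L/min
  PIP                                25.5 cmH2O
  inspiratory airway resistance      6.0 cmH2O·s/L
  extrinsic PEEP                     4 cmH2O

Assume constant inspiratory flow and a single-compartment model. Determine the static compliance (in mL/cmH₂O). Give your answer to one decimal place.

Flow: 44 L/min ÷ 60 = 0.7333 L/s.
Equation of motion (constant flow): PIP = Vt/C + R·V̇ + PEEP.
Vt/C = PIP − R·V̇ − PEEP = 25.5 − 6.0×0.7333 − 4 = 25.5 − 4.4 − 4 = 17.1 cmH2O.
C = Vt / 17.1 = 410 / 17.1 = 23.977 mL/cmH2O.

24.0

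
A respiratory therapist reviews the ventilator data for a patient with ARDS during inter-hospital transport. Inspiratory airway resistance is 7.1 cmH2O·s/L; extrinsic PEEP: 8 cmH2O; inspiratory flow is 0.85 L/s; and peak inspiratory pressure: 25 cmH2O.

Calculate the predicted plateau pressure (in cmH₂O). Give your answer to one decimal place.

19.0

Pplat = PIP − Raw × flow = 25 − 7.1 × 0.85 = 25 − 6.035 = 18.965 cmH2O.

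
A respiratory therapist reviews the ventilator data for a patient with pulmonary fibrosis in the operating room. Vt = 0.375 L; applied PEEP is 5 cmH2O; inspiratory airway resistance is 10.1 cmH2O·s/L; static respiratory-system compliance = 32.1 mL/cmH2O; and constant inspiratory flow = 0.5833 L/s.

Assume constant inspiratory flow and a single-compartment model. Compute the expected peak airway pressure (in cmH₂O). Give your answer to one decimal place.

Equation of motion (constant flow): PIP = Vt/C + R·V̇ + PEEP.
PIP = 375/32.1 + 10.1×0.5833 + 5 = 11.682 + 5.891 + 5 = 22.573 cmH2O.

22.6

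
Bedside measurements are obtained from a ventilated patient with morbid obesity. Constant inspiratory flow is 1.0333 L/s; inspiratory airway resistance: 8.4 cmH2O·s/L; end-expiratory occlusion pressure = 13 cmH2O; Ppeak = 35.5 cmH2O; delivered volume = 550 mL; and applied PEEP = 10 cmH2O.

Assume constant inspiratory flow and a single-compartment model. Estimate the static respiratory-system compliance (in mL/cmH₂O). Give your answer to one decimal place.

Total PEEP = 13 cmH2O (set 10 + intrinsic 3); this is the baseline alveolar pressure.
Equation of motion (constant flow): PIP = Vt/C + R·V̇ + PEEP.
Vt/C = PIP − R·V̇ − PEEP = 35.5 − 8.4×1.0333 − 13 = 35.5 − 8.68 − 13 = 13.82 cmH2O.
C = Vt / 13.82 = 550 / 13.82 = 39.797 mL/cmH2O.

39.8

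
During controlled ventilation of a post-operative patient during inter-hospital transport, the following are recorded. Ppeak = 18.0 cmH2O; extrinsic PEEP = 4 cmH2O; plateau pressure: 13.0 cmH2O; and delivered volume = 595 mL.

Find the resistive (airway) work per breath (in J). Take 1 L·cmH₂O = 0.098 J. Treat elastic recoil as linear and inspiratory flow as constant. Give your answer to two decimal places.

With constant inspiratory flow the resistive pressure is constant at PIP − Pplat = 18.0 − 13.0 = 5.0 cmH2O, so resistive work = 5.0 × 0.595 = 2.975 L·cmH2O.
× 0.098 J/(L·cmH2O) → 0.2916 J.

0.29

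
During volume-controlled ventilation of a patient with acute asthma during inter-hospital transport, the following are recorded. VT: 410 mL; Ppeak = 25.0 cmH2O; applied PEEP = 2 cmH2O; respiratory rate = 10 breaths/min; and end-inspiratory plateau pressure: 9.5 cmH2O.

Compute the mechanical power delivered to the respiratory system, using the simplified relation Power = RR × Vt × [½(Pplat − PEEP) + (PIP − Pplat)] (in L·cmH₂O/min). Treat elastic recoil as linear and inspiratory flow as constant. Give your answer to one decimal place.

78.9

Per-breath work = Vt × [½(Pplat−PEEP) + (PIP−Pplat)] = 0.410 × [0.5×7.5 + 15.5] = 0.410 × 19.25 = 7.893 L·cmH2O.
Power = 10 × 7.893 = 78.93 L·cmH2O/min.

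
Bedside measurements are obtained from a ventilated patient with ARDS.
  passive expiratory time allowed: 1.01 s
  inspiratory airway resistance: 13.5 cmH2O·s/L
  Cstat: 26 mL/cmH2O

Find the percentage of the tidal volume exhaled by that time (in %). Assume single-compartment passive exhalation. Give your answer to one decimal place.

94.4

τ = R × C = 13.5 × 26 mL/cmH2O = 13.5 × 0.026 L/cmH2O = 0.351 s.
Passive exhalation: V(t)/V₀ = e^(−t/τ) = e^(−1.01/0.351) = 0.05628.
Fraction exhaled = 1 − 0.05628 = 0.9437 → 94.37%.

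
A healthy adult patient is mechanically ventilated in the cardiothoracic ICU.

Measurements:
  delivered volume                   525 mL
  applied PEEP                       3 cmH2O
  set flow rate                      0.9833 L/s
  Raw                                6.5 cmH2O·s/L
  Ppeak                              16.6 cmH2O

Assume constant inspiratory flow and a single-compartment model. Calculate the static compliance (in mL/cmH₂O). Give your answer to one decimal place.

Equation of motion (constant flow): PIP = Vt/C + R·V̇ + PEEP.
Vt/C = PIP − R·V̇ − PEEP = 16.6 − 6.5×0.9833 − 3 = 16.6 − 6.391 − 3 = 7.209 cmH2O.
C = Vt / 7.209 = 525 / 7.209 = 72.826 mL/cmH2O.

72.8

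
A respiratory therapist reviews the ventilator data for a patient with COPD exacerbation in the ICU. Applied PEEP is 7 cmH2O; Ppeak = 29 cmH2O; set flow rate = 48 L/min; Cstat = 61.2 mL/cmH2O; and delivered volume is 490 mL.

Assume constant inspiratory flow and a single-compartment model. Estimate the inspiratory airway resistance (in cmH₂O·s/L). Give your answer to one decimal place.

17.5

Flow: 48 L/min ÷ 60 = 0.8 L/s.
Equation of motion (constant flow): PIP = Vt/C + R·V̇ + PEEP.
R·V̇ = PIP − Vt/C − PEEP = 29 − 490/61.2 − 7 = 29 − 8.007 − 7 = 13.993 cmH2O.
R = 13.993 / 0.8 = 17.491 cmH2O·s/L.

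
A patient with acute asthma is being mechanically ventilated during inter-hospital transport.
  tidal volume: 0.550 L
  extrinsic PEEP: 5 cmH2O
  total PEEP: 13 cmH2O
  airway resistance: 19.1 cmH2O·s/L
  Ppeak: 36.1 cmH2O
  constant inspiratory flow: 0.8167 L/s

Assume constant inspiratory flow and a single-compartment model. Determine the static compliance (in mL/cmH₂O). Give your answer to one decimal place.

Total PEEP = 13 cmH2O (set 5 + intrinsic 8); this is the baseline alveolar pressure.
Equation of motion (constant flow): PIP = Vt/C + R·V̇ + PEEP.
Vt/C = PIP − R·V̇ − PEEP = 36.1 − 19.1×0.8167 − 13 = 36.1 − 15.599 − 13 = 7.501 cmH2O.
C = Vt / 7.501 = 550 / 7.501 = 73.324 mL/cmH2O.

73.3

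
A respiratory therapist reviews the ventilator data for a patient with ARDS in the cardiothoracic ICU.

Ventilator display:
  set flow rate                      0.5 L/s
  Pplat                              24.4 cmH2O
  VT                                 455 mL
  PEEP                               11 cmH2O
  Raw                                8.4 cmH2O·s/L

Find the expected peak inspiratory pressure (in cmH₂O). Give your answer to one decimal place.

28.6

PIP = Pplat + Raw × flow = 24.4 + 8.4 × 0.5 = 24.4 + 4.2 = 28.6 cmH2O.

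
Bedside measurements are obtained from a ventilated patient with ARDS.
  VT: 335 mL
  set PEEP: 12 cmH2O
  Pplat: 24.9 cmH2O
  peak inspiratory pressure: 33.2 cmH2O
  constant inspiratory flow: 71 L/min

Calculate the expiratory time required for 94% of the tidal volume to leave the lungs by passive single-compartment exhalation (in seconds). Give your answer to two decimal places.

Flow: 71 L/min ÷ 60 = 1.1833 L/s.
R = (PIP − Pplat)/V̇ = (33.2 − 24.9) / 1.1833 = 8.3/1.1833 = 7.014 cmH2O·s/L.
C = Vt/(Pplat − PEEP) = 335.0 / (24.9 − 12) = 335.0/12.9 = 25.969 mL/cmH2O.
τ = R × C = 7.014 × 0.02597 L/cmH2O = 0.1822 s.
t = −τ·ln(1 − 0.94) = −0.1822·ln(0.06) = 0.5126 s.

0.51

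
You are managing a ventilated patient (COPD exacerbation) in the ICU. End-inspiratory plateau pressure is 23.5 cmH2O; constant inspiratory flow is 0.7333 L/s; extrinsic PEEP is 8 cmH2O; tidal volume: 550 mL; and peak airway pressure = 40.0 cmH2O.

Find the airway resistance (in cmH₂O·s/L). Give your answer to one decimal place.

22.5

Raw = (PIP − Pplat) / flow = (40.0 − 23.5) / 0.7333 = 16.5 / 0.7333 = 22.501 cmH2O·s/L.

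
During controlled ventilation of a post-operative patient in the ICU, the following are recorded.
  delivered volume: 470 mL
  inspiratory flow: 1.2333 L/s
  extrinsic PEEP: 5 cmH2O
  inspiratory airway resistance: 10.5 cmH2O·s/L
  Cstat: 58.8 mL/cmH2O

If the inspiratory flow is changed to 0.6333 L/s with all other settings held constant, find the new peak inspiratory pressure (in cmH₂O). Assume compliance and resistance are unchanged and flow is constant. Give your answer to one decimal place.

PIP = Vt/C + R·V̇ + PEEP (constant-flow equation of motion).
Only the resistive term changes: ΔPIP = R × ΔV̇ = 10.5 × (0.6333 − 1.2333) = 10.5 × -0.6 = -6.3 cmH2O.
Original PIP = 470/58.8 + 10.5×1.2333 + 5 = 25.943 cmH2O; new PIP = 25.943 + (-6.3) = 19.643 cmH2O.

19.6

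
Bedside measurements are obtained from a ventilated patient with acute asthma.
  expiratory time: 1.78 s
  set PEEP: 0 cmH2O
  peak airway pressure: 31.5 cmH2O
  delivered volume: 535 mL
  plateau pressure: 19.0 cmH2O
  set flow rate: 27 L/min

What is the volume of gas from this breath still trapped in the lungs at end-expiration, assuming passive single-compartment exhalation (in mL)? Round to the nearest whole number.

Flow: 27 L/min ÷ 60 = 0.45 L/s.
R = (PIP − Pplat)/V̇ = (31.5 − 19.0) / 0.45 = 12.5/0.45 = 27.778 cmH2O·s/L.
C = Vt/(Pplat − PEEP) = 535.0 / (19.0 − 0) = 535.0/19.0 = 28.158 mL/cmH2O.
τ = R × C = 27.778 × 0.02816 L/cmH2O = 0.7822 s.
Fraction remaining = e^(−Te/τ) = e^(−1.78/0.7822) = 0.1027.
Trapped volume = 535.0 × 0.1027 = 54.945 mL.

55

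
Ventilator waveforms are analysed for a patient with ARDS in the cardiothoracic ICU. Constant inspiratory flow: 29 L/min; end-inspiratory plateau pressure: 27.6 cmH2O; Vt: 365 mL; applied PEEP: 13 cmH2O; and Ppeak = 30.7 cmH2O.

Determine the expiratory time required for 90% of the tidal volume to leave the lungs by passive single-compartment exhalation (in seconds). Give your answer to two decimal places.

Flow: 29 L/min ÷ 60 = 0.4833 L/s.
R = (PIP − Pplat)/V̇ = (30.7 − 27.6) / 0.4833 = 3.1/0.4833 = 6.414 cmH2O·s/L.
C = Vt/(Pplat − PEEP) = 365.0 / (27.6 − 13) = 365.0/14.6 = 25.0 mL/cmH2O.
τ = R × C = 6.414 × 0.025 L/cmH2O = 0.1604 s.
t = −τ·ln(1 − 0.90) = −0.1604·ln(0.1) = 0.3693 s.

0.37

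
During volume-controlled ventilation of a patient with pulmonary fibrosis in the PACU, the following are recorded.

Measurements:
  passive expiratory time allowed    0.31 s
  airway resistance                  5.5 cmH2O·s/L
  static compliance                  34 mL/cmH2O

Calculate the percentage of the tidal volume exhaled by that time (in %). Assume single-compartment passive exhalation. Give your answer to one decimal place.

80.9

τ = R × C = 5.5 × 34 mL/cmH2O = 5.5 × 0.034 L/cmH2O = 0.187 s.
Passive exhalation: V(t)/V₀ = e^(−t/τ) = e^(−0.31/0.187) = 0.1906.
Fraction exhaled = 1 − 0.1906 = 0.8094 → 80.94%.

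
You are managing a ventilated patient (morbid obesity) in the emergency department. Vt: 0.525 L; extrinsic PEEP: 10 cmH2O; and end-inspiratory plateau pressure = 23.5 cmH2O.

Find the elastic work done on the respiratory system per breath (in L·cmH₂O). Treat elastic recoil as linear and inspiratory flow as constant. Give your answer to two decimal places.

Elastic work ≈ ½ × (Pplat − PEEP) × Vt = 0.5 × (23.5 − 10) × 0.525 L = 0.5 × 13.5 × 0.525 = 3.544 L·cmH2O.

3.54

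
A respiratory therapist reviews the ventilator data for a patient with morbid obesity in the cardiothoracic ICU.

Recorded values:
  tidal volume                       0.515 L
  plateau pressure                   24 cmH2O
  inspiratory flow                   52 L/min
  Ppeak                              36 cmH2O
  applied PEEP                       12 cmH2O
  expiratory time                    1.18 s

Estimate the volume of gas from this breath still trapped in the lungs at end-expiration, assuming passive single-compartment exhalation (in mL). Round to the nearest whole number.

71

Flow: 52 L/min ÷ 60 = 0.8667 L/s.
R = (PIP − Pplat)/V̇ = (36 − 24) / 0.8667 = 12.0/0.8667 = 13.846 cmH2O·s/L.
C = Vt/(Pplat − PEEP) = 515.0 / (24 − 12) = 515.0/12.0 = 42.917 mL/cmH2O.
τ = R × C = 13.846 × 0.04292 L/cmH2O = 0.5943 s.
Fraction remaining = e^(−Te/τ) = e^(−1.18/0.5943) = 0.1373.
Trapped volume = 515.0 × 0.1373 = 70.71 mL.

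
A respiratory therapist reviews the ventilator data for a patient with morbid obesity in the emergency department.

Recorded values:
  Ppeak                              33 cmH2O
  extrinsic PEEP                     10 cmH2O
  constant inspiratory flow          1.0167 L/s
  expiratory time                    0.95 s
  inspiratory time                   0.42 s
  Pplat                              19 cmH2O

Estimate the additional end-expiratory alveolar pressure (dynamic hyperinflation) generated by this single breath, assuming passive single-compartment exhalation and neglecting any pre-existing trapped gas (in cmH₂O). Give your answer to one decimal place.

Vt = flow × Ti = 1.0167 L/s × 0.42 s × 1000 mL/L = 427.01 mL.
R = (PIP − Pplat)/V̇ = (33 − 19) / 1.0167 = 14.0/1.0167 = 13.77 cmH2O·s/L.
C = Vt/(Pplat − PEEP) = 427.01 / (19 − 10) = 427.01/9.0 = 47.446 mL/cmH2O.
τ = R × C = 13.77 × 0.04745 L/cmH2O = 0.6534 s.
Fraction remaining = e^(−Te/τ) = e^(−0.95/0.6534) = 0.2336; trapped volume = 427.01 × 0.2336 = 99.75 mL.
Additional alveolar pressure from trapping ≈ V_trapped / C = 99.75 / 47.446 = 2.102 cmH2O.

2.1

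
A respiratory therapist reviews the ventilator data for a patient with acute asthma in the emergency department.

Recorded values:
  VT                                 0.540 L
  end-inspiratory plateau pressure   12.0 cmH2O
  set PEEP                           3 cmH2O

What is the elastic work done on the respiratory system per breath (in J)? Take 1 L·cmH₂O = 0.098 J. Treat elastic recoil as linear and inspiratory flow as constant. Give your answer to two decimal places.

Elastic work ≈ ½ × (Pplat − PEEP) × Vt = 0.5 × (12.0 − 3) × 0.540 L = 0.5 × 9.0 × 0.540 = 2.43 L·cmH2O.
× 0.098 J/(L·cmH2O) → 0.2381 J.

0.24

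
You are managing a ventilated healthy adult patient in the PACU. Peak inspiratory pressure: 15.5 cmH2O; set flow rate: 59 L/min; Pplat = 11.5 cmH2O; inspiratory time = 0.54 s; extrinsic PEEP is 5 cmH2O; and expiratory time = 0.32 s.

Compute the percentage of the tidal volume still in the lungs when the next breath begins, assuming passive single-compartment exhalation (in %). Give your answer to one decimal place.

Flow: 59 L/min ÷ 60 = 0.9833 L/s.
Vt = flow × Ti = 0.9833 L/s × 0.54 s × 1000 mL/L = 530.98 mL.
R = (PIP − Pplat)/V̇ = (15.5 − 11.5) / 0.9833 = 4.0/0.9833 = 4.068 cmH2O·s/L.
C = Vt/(Pplat − PEEP) = 530.98 / (11.5 − 5) = 530.98/6.5 = 81.689 mL/cmH2O.
τ = R × C = 4.068 × 0.08169 L/cmH2O = 0.3323 s.
Fraction remaining at end-expiration = e^(−Te/τ) = e^(−0.32/0.3323) = 0.3818 → 38.18%.

38.2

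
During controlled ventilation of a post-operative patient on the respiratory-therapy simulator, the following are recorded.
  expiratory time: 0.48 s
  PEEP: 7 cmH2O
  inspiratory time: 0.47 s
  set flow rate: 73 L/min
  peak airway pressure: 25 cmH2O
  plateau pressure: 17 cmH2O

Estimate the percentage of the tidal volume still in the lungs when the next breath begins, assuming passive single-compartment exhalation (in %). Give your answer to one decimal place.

Flow: 73 L/min ÷ 60 = 1.2167 L/s.
Vt = flow × Ti = 1.2167 L/s × 0.47 s × 1000 mL/L = 571.85 mL.
R = (PIP − Pplat)/V̇ = (25 − 17) / 1.2167 = 8.0/1.2167 = 6.575 cmH2O·s/L.
C = Vt/(Pplat − PEEP) = 571.85 / (17 − 7) = 571.85/10.0 = 57.185 mL/cmH2O.
τ = R × C = 6.575 × 0.05719 L/cmH2O = 0.376 s.
Fraction remaining at end-expiration = e^(−Te/τ) = e^(−0.48/0.376) = 0.279 → 27.9%.

27.9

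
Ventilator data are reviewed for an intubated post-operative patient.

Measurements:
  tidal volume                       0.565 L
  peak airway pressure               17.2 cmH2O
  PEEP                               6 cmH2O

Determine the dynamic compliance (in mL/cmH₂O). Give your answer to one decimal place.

50.4

Dynamic compliance = Vt / (PIP − PEEP) = 565 / (17.2 − 6) = 565 / 11.2 = 50.446 mL/cmH2O.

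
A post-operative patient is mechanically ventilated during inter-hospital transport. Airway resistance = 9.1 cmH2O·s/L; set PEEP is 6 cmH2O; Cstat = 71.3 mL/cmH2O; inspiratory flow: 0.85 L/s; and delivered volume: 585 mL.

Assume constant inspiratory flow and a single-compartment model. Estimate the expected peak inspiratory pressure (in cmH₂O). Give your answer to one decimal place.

Equation of motion (constant flow): PIP = Vt/C + R·V̇ + PEEP.
PIP = 585/71.3 + 9.1×0.85 + 6 = 8.205 + 7.735 + 6 = 21.94 cmH2O.

21.9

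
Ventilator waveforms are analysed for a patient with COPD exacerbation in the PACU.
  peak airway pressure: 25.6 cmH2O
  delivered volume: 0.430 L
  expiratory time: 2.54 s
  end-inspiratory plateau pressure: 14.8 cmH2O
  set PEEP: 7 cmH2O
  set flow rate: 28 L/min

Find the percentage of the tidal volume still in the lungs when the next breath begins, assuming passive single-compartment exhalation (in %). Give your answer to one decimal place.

Flow: 28 L/min ÷ 60 = 0.4667 L/s.
R = (PIP − Pplat)/V̇ = (25.6 − 14.8) / 0.4667 = 10.8/0.4667 = 23.141 cmH2O·s/L.
C = Vt/(Pplat − PEEP) = 430.0 / (14.8 − 7) = 430.0/7.8 = 55.128 mL/cmH2O.
τ = R × C = 23.141 × 0.05513 L/cmH2O = 1.276 s.
Fraction remaining at end-expiration = e^(−Te/τ) = e^(−2.54/1.276) = 0.1366 → 13.66%.

13.7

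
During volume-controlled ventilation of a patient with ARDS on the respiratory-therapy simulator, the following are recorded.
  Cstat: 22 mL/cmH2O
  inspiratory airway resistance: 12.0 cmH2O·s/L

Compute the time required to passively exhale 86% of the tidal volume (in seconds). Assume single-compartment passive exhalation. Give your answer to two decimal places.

τ = R × C = 12.0 × 22 mL/cmH2O = 12.0 × 0.022 L/cmH2O = 0.264 s.
Exhaled fraction f = 1 − e^(−t/τ) → t = −τ·ln(1 − f) = −0.264·ln(0.14) = 0.5191 s.

0.52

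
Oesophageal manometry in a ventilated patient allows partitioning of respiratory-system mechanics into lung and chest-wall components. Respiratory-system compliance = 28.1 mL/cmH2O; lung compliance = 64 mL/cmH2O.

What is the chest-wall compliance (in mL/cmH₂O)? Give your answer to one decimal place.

1/Ccw = 1/Crs − 1/CL.
1/Ccw = 1/28.1 − 1/64 = 0.01996.
Ccw = 50.1 mL/cmH2O.

50.1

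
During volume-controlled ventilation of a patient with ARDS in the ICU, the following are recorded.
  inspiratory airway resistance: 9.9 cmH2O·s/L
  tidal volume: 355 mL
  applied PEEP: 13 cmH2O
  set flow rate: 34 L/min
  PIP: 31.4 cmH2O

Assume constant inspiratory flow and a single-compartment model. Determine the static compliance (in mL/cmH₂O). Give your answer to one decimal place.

Flow: 34 L/min ÷ 60 = 0.5667 L/s.
Equation of motion (constant flow): PIP = Vt/C + R·V̇ + PEEP.
Vt/C = PIP − R·V̇ − PEEP = 31.4 − 9.9×0.5667 − 13 = 31.4 − 5.61 − 13 = 12.79 cmH2O.
C = Vt / 12.79 = 355 / 12.79 = 27.756 mL/cmH2O.

27.8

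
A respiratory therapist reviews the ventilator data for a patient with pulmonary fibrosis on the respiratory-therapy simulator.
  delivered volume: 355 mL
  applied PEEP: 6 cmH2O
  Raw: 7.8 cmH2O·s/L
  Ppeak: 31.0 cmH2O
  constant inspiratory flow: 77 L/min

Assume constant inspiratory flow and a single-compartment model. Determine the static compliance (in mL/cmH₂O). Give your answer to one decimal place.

Flow: 77 L/min ÷ 60 = 1.2833 L/s.
Equation of motion (constant flow): PIP = Vt/C + R·V̇ + PEEP.
Vt/C = PIP − R·V̇ − PEEP = 31.0 − 7.8×1.2833 − 6 = 31.0 − 10.01 − 6 = 14.99 cmH2O.
C = Vt / 14.99 = 355 / 14.99 = 23.682 mL/cmH2O.

23.7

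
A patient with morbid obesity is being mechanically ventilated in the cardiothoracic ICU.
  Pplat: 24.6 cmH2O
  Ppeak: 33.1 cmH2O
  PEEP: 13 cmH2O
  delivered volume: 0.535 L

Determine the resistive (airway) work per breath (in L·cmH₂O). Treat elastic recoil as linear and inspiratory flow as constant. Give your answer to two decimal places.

4.55

With constant inspiratory flow the resistive pressure is constant at PIP − Pplat = 33.1 − 24.6 = 8.5 cmH2O, so resistive work = 8.5 × 0.535 = 4.548 L·cmH2O.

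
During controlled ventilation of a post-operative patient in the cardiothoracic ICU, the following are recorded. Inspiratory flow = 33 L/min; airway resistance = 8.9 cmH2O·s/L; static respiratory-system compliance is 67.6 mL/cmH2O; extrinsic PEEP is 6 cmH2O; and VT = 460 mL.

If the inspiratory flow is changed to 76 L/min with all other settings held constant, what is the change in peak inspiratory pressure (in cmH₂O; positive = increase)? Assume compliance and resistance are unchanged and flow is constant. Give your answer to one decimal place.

Flow: 33 L/min ÷ 60 = 0.55 L/s.
New flow: 76 L/min ÷ 60 = 1.2667 L/s.
PIP = Vt/C + R·V̇ + PEEP (constant-flow equation of motion).
Only the resistive term changes: ΔPIP = R × ΔV̇ = 8.9 × (1.2667 − 0.55) = 8.9 × 0.7167 = 6.379 cmH2O.

6.4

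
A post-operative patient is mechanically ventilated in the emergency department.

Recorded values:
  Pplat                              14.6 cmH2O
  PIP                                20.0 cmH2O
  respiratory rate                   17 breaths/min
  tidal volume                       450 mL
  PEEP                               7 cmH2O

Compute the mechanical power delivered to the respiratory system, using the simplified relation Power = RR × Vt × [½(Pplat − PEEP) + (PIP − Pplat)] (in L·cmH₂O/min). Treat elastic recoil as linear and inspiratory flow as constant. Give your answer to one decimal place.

Per-breath work = Vt × [½(Pplat−PEEP) + (PIP−Pplat)] = 0.450 × [0.5×7.6 + 5.4] = 0.450 × 9.2 = 4.14 L·cmH2O.
Power = 17 × 4.14 = 70.38 L·cmH2O/min.

70.4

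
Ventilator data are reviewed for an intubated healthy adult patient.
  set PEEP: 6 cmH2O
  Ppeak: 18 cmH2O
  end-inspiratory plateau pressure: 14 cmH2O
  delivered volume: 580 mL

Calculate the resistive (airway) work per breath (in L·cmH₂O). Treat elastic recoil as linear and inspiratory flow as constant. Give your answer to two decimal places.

2.32

With constant inspiratory flow the resistive pressure is constant at PIP − Pplat = 18 − 14 = 4.0 cmH2O, so resistive work = 4.0 × 0.580 = 2.32 L·cmH2O.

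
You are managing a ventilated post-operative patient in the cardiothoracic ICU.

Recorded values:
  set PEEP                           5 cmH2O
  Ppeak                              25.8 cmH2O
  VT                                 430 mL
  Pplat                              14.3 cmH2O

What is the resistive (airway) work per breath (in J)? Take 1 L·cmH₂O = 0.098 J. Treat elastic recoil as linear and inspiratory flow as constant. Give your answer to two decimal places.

0.48

With constant inspiratory flow the resistive pressure is constant at PIP − Pplat = 25.8 − 14.3 = 11.5 cmH2O, so resistive work = 11.5 × 0.430 = 4.945 L·cmH2O.
× 0.098 J/(L·cmH2O) → 0.4846 J.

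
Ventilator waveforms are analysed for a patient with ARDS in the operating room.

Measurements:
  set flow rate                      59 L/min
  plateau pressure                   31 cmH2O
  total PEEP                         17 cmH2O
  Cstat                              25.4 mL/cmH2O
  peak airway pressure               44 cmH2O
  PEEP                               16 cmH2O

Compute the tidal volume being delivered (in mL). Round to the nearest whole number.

356

End-expiratory occlusion gives total PEEP = 17 cmH2O (intrinsic PEEP = 17 − 16 = 1). Use total PEEP for the elastic gradient.
Vt = Cstat × (Pplat − PEEPtotal) = 25.4 × (31 − 17) = 25.4 × 14.0 = 355.6 mL.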